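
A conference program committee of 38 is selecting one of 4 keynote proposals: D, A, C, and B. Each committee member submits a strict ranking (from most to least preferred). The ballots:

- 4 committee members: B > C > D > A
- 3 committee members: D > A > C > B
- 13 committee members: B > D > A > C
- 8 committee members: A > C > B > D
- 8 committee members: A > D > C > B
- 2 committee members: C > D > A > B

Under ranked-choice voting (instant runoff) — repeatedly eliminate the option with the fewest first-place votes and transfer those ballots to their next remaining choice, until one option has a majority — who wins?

A

Round 1: D 3, A 16, C 2, B 17. Eliminate C.
Round 2: D 5, A 16, B 17. Eliminate D.
Round 3: A 21, B 17. A has a majority.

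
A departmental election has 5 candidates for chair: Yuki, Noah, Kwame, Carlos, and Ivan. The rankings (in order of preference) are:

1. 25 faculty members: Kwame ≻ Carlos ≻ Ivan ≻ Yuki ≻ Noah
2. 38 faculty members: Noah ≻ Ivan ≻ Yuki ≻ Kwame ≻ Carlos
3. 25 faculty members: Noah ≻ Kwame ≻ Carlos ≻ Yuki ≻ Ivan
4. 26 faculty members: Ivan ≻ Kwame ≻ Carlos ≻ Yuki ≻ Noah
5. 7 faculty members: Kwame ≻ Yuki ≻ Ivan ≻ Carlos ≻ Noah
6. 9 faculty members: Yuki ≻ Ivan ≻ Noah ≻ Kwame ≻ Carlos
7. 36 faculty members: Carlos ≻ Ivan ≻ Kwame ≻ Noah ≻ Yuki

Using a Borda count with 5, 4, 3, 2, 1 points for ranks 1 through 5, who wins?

Yuki: 25·2 + 38·3 + 25·2 + 26·2 + 7·4 + 9·5 + 36·1 = 375
Noah: 25·1 + 38·5 + 25·5 + 26·1 + 7·1 + 9·3 + 36·2 = 472
Kwame: 25·5 + 38·2 + 25·4 + 26·4 + 7·5 + 9·2 + 36·3 = 566
Carlos: 25·4 + 38·1 + 25·3 + 26·3 + 7·2 + 9·1 + 36·5 = 494
Ivan: 25·3 + 38·4 + 25·1 + 26·5 + 7·3 + 9·4 + 36·4 = 583
Ivan has the highest Borda score (583).

Ivan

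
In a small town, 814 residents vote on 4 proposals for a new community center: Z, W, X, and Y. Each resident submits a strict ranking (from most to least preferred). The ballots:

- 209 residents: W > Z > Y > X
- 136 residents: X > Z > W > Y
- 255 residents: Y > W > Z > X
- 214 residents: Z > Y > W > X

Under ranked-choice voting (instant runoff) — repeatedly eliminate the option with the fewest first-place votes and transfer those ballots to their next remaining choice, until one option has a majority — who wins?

Round 1: Z 214, W 209, X 136, Y 255. Eliminate X.
Round 2: Z 350, W 209, Y 255. Eliminate W.
Round 3: Z 559, Y 255. Z has a majority.

Z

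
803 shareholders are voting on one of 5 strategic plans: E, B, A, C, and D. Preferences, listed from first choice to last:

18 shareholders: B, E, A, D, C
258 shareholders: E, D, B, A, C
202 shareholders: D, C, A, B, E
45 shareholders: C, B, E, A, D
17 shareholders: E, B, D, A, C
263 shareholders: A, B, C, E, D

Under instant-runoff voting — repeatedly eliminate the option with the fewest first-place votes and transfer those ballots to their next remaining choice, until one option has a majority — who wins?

Round 1: E 275, B 18, A 263, C 45, D 202. Eliminate B.
Round 2: E 293, A 263, C 45, D 202. Eliminate C.
Round 3: E 338, A 263, D 202. Eliminate D.
Round 4: E 338, A 465. A has a majority.

A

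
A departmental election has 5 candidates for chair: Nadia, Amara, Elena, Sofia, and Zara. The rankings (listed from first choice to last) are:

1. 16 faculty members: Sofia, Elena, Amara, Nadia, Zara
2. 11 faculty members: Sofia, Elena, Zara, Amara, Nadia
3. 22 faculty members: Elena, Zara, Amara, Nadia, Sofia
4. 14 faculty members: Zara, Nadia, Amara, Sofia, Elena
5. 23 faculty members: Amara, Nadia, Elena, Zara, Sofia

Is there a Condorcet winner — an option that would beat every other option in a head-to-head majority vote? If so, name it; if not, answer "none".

Elena vs Nadia: 49–37 for Elena.
Elena vs Amara: 49–37 for Elena.
Elena vs Sofia: 45–41 for Elena.
Elena vs Zara: 72–14 for Elena.
Elena beats every other option head-to-head.

Elena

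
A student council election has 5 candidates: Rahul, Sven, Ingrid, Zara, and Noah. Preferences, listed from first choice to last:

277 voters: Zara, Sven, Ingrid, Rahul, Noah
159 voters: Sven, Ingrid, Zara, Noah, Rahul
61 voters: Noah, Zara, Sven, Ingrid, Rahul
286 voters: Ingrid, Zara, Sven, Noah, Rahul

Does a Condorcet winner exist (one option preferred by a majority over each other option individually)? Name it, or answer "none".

none

Checking pairwise contests:
Sven beats Rahul 783–0.
Zara beats Sven 624–159.
Sven beats Ingrid 497–286.
Ingrid beats Zara 445–338.
Sven beats Noah 722–61.
Every option loses at least one head-to-head, so there is no Condorcet winner.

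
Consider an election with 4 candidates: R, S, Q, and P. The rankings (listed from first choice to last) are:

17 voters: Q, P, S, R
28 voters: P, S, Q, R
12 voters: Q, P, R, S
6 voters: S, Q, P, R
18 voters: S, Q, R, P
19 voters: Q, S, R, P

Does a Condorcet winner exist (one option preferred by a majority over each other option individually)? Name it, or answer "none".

none

Checking pairwise contests:
S beats R 88–12.
P beats S 57–43.
S beats Q 52–48.
Q beats P 72–28.
Every option loses at least one head-to-head, so there is no Condorcet winner.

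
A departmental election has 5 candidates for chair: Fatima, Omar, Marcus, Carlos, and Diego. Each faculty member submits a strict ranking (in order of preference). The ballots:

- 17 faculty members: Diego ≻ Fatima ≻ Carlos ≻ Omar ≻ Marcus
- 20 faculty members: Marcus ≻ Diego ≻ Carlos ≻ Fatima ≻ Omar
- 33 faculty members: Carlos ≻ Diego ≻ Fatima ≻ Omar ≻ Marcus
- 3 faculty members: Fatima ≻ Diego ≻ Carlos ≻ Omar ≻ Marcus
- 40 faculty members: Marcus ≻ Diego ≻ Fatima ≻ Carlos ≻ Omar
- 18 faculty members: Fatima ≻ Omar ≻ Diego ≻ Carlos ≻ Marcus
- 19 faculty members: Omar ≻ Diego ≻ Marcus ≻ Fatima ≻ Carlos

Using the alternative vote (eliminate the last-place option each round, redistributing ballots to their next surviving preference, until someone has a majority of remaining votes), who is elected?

Marcus

Round 1: Fatima 21, Omar 19, Marcus 60, Carlos 33, Diego 17. Eliminate Diego.
Round 2: Fatima 38, Omar 19, Marcus 60, Carlos 33. Eliminate Omar.
Round 3: Fatima 38, Marcus 79, Carlos 33. Marcus has a majority.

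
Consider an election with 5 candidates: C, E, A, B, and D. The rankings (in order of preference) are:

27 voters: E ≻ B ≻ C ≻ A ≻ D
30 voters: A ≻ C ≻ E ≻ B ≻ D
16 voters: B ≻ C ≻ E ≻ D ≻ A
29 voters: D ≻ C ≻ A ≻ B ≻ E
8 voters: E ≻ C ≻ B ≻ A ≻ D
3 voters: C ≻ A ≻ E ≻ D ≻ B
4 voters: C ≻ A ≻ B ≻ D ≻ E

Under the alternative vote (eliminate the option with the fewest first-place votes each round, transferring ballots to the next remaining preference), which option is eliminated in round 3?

D

Round 1: C 7, E 35, A 30, B 16, D 29. Eliminate C.
Round 2: E 35, A 37, B 16, D 29. Eliminate B.
Round 3: E 51, A 37, D 29. Eliminate D.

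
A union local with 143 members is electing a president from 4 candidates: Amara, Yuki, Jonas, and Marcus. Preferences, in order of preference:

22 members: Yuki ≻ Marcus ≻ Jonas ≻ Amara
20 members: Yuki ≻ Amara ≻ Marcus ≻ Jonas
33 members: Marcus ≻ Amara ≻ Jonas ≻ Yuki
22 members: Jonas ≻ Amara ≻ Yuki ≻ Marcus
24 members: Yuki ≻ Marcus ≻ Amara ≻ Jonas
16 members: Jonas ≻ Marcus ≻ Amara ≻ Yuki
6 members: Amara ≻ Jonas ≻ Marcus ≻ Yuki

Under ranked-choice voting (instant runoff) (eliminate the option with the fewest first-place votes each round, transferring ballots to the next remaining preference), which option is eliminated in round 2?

Marcus

Round 1: Amara 6, Yuki 66, Jonas 38, Marcus 33. Eliminate Amara.
Round 2: Yuki 66, Jonas 44, Marcus 33. Eliminate Marcus.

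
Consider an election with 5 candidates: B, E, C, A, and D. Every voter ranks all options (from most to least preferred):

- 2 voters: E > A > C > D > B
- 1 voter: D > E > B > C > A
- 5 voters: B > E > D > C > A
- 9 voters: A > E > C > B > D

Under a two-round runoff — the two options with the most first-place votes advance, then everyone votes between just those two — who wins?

Round 1 first-place votes: B 5, E 2, C 0, A 9, D 1.
A and B advance.
Runoff: A is preferred to B by 11 voters; B by 6.
A wins the runoff.

A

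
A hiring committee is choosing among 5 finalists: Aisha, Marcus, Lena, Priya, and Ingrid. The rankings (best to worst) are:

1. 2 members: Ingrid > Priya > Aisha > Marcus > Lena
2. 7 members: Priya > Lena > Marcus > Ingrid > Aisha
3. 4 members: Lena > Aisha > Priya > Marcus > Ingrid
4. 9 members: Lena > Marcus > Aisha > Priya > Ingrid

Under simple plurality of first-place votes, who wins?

Lena

First-place votes: Aisha 0, Marcus 0, Lena 13, Priya 7, Ingrid 2.
Lena has the most first-place votes.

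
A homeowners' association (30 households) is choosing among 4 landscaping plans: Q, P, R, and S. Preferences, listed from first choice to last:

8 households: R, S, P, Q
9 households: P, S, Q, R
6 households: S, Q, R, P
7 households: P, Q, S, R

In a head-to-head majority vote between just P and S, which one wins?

P

Voters preferring P to S: 16; preferring S to P: 14.
P wins the head-to-head.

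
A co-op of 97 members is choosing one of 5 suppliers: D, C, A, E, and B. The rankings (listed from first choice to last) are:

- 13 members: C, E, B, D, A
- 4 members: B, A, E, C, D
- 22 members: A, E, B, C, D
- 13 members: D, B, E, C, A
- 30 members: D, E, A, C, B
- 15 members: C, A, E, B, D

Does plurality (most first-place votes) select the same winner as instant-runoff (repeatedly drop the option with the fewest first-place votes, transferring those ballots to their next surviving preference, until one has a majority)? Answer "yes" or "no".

Plurality — first-place votes: D 43, C 28, A 22, E 0, B 4. Winner: D.
Instant-runoff — R1 D 43, C 28, A 22, E 0, B 4 (E out); R2 D 43, C 28, A 22, B 4 (B out); R3 D 43, C 28, A 26 (A out); R4 D 43, C 54 (C winner). Winner: C.
The two methods disagree.

no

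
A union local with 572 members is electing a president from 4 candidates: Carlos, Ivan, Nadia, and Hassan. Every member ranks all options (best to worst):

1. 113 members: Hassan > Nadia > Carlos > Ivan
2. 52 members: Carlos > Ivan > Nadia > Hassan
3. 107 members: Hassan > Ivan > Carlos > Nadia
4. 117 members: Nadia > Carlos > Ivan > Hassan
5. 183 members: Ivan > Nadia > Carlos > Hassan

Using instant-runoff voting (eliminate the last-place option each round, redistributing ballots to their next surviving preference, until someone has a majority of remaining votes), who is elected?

Ivan

Round 1: Carlos 52, Ivan 183, Nadia 117, Hassan 220. Eliminate Carlos.
Round 2: Ivan 235, Nadia 117, Hassan 220. Eliminate Nadia.
Round 3: Ivan 352, Hassan 220. Ivan has a majority.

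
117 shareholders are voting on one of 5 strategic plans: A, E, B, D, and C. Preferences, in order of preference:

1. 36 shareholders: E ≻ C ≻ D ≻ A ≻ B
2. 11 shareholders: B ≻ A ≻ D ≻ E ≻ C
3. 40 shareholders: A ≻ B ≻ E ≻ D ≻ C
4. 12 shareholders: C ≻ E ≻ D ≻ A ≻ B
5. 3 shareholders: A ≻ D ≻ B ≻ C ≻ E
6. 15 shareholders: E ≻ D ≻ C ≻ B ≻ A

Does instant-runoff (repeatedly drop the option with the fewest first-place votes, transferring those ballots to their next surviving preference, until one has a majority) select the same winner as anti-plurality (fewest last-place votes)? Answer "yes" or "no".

Instant-runoff — R1 A 43, E 51, B 11, D 0, C 12 (D out); R2 A 43, E 51, B 11, C 12 (B out); R3 A 54, E 51, C 12 (C out); R4 A 54, E 63 (E winner). Winner: E.
Anti-plurality — last-place votes: A 15, E 3, B 48, D 0, C 51. Winner: D.
The two methods disagree.

no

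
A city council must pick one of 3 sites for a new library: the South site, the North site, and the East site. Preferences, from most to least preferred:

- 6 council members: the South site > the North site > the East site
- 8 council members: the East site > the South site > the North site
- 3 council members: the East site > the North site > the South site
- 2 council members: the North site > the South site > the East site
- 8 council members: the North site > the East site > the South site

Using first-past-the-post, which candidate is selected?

First-place votes: the South site 6, the North site 10, the East site 11.
the East site has the most first-place votes.

the East site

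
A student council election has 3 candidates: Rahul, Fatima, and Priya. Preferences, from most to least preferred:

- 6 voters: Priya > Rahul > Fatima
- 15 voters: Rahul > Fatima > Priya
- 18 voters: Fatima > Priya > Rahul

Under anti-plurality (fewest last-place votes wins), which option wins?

Last-place votes: Rahul 18, Fatima 6, Priya 15.
Fatima is ranked last by the fewest voters, so Fatima wins.

Fatima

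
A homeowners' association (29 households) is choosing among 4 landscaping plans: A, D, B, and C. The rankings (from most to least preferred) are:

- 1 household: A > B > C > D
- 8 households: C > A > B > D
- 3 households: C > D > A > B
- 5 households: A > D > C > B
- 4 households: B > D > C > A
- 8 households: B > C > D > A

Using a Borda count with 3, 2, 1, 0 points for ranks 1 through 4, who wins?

C

A: 1·3 + 8·2 + 3·1 + 5·3 + 4·0 + 8·0 = 37
D: 1·0 + 8·0 + 3·2 + 5·2 + 4·2 + 8·1 = 32
B: 1·2 + 8·1 + 3·0 + 5·0 + 4·3 + 8·3 = 46
C: 1·1 + 8·3 + 3·3 + 5·1 + 4·1 + 8·2 = 59
C has the highest Borda score (59).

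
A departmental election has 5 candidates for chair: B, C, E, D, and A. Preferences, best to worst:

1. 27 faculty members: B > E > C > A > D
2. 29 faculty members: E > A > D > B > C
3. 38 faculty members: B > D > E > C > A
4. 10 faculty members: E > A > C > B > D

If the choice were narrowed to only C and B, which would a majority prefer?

Voters preferring C to B: 10; preferring B to C: 94.
B wins the head-to-head.

B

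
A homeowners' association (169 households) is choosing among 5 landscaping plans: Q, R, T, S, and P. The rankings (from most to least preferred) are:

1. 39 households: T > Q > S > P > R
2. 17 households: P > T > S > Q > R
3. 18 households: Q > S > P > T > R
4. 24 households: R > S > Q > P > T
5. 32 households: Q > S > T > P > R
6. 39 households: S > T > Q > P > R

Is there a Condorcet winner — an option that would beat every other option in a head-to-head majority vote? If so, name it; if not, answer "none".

none

Checking pairwise contests:
T beats Q 95–74.
Q beats R 145–24.
S beats T 113–56.
Q beats S 89–80.
Q beats P 152–17.
Every option loses at least one head-to-head, so there is no Condorcet winner.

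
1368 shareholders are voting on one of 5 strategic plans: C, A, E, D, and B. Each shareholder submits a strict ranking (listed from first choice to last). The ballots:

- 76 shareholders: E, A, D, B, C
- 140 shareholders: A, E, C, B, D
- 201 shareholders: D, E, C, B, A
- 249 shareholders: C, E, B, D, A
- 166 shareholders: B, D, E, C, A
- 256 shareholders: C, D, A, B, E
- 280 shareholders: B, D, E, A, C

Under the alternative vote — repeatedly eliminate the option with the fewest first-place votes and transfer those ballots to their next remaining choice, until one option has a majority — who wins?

Round 1: C 505, A 140, E 76, D 201, B 446. Eliminate E.
Round 2: C 505, A 216, D 201, B 446. Eliminate D.
Round 3: C 706, A 216, B 446. C has a majority.

C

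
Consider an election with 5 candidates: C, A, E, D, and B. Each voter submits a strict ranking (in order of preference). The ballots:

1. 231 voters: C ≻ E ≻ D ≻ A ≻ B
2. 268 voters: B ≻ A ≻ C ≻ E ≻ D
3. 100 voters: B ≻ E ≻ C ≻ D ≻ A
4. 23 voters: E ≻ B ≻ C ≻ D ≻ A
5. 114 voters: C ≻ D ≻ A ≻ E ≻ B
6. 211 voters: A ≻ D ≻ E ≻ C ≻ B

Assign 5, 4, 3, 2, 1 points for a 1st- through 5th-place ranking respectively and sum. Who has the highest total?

C

C: 231·5 + 268·3 + 100·3 + 23·3 + 114·5 + 211·2 = 3320
A: 231·2 + 268·4 + 100·1 + 23·1 + 114·3 + 211·5 = 3054
E: 231·4 + 268·2 + 100·4 + 23·5 + 114·2 + 211·3 = 2836
D: 231·3 + 268·1 + 100·2 + 23·2 + 114·4 + 211·4 = 2507
B: 231·1 + 268·5 + 100·5 + 23·4 + 114·1 + 211·1 = 2488
C has the highest Borda score (3320).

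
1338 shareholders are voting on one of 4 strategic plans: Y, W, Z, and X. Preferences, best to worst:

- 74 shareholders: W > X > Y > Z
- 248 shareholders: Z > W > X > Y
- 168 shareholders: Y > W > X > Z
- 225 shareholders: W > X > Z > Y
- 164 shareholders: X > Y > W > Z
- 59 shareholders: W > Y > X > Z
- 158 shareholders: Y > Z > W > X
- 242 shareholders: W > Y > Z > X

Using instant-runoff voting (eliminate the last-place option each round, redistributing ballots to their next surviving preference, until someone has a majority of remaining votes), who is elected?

Round 1: Y 326, W 600, Z 248, X 164. Eliminate X.
Round 2: Y 490, W 600, Z 248. Eliminate Z.
Round 3: Y 490, W 848. W has a majority.

W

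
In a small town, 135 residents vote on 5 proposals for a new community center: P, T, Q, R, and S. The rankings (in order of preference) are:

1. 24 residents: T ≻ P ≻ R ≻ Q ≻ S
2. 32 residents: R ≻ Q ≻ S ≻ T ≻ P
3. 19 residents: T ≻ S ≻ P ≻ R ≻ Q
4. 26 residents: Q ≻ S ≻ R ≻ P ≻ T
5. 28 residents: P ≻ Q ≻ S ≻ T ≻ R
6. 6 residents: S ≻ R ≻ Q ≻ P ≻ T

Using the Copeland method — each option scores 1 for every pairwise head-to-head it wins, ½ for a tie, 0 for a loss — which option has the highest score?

S

P: beats Q and R; loses to T and S → score 2.
T: beats P and R; loses to Q and S → score 2.
Q: beats T and S; loses to P and R → score 2.
R: beats Q; loses to P, T, and S → score 1.
S: beats P, T, and R; loses to Q → score 3.
S has the best pairwise record.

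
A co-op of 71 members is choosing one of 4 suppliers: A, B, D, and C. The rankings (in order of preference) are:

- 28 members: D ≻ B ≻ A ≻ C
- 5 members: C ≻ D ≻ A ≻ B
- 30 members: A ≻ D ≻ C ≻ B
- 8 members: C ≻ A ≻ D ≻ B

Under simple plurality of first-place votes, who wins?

First-place votes: A 30, B 0, D 28, C 13.
A has the most first-place votes.

A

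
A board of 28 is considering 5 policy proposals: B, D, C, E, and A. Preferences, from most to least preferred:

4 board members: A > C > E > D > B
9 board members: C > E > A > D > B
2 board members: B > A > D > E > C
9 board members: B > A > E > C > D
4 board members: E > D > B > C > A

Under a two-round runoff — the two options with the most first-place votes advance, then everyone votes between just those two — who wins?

B

Round 1 first-place votes: B 11, D 0, C 9, E 4, A 4.
B and C advance.
Runoff: B is preferred to C by 15 voters; C by 13.
B wins the runoff.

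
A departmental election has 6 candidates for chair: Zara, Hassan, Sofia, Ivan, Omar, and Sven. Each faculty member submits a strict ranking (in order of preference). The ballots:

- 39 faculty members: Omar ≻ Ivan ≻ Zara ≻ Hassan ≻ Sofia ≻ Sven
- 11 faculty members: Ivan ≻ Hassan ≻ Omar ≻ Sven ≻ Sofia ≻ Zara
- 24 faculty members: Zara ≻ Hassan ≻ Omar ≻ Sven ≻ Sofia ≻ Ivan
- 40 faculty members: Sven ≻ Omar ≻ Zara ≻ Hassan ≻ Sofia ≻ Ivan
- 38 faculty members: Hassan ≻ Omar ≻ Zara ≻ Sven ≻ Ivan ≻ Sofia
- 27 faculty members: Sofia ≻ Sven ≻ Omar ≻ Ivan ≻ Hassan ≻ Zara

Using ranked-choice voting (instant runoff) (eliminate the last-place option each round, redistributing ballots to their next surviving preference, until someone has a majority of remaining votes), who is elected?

Hassan

Round 1: Zara 24, Hassan 38, Sofia 27, Ivan 11, Omar 39, Sven 40. Eliminate Ivan.
Round 2: Zara 24, Hassan 49, Sofia 27, Omar 39, Sven 40. Eliminate Zara.
Round 3: Hassan 73, Sofia 27, Omar 39, Sven 40. Eliminate Sofia.
Round 4: Hassan 73, Omar 39, Sven 67. Eliminate Omar.
Round 5: Hassan 112, Sven 67. Hassan has a majority.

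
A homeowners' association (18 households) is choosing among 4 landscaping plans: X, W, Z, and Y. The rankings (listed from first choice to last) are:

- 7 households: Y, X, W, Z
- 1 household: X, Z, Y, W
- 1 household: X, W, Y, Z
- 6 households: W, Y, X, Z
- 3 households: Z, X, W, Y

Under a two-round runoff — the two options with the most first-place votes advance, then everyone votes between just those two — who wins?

W

Round 1 first-place votes: X 2, W 6, Z 3, Y 7.
Y and W advance.
Runoff: Y is preferred to W by 8 voters; W by 10.
W wins the runoff.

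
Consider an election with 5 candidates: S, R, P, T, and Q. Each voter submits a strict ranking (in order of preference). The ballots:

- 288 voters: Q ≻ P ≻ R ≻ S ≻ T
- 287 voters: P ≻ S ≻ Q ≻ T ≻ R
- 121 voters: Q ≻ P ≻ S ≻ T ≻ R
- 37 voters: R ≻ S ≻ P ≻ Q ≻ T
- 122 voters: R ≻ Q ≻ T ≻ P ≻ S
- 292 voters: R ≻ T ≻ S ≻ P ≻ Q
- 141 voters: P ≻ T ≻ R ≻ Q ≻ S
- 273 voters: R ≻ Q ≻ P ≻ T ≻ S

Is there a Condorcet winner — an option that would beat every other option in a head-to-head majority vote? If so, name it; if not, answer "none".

none

Checking pairwise contests:
R beats S 1153–408.
P beats R 837–724.
Q beats P 804–757.
R beats T 1012–549.
R beats Q 865–696.
Every option loses at least one head-to-head, so there is no Condorcet winner.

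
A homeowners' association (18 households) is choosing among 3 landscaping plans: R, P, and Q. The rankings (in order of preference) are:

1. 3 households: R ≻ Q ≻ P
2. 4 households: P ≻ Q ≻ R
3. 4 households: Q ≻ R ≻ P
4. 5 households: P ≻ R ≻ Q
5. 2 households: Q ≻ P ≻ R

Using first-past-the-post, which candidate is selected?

First-place votes: R 3, P 9, Q 6.
P has the most first-place votes.

P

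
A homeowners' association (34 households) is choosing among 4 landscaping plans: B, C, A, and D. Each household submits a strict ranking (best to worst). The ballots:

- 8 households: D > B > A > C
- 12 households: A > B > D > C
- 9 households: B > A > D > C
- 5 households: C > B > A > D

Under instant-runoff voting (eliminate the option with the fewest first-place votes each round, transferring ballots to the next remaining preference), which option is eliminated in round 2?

Round 1: B 9, C 5, A 12, D 8. Eliminate C.
Round 2: B 14, A 12, D 8. Eliminate D.

D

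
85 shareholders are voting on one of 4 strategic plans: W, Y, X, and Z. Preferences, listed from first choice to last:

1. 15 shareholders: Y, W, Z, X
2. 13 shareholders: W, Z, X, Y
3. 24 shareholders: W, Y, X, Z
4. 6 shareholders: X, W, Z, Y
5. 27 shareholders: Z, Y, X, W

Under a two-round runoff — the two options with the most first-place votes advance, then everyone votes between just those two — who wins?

W

Round 1 first-place votes: W 37, Y 15, X 6, Z 27.
W and Z advance.
Runoff: W is preferred to Z by 58 voters; Z by 27.
W wins the runoff.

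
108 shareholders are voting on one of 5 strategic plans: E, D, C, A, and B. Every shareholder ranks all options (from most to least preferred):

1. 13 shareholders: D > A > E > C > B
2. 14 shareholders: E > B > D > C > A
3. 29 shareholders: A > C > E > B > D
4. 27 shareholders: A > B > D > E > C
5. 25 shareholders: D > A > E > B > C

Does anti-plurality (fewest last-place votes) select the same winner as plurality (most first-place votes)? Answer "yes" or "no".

no

Anti-plurality — last-place votes: E 0, D 29, C 52, A 14, B 13. Winner: E.
Plurality — first-place votes: E 14, D 38, C 0, A 56, B 0. Winner: A.
The two methods disagree.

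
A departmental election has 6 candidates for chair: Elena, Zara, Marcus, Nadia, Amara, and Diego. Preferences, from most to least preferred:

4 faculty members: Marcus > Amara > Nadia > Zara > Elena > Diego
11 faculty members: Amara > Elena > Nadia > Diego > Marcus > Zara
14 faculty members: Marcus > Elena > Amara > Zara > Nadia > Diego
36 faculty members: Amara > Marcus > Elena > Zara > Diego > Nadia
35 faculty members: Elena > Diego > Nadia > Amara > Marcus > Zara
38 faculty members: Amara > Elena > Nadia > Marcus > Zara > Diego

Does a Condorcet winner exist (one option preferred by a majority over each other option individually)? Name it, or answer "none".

Amara

Amara vs Elena: 89–49 for Amara.
Amara vs Zara: 138–0 for Amara.
Amara vs Marcus: 120–18 for Amara.
Amara vs Nadia: 103–35 for Amara.
Amara vs Diego: 103–35 for Amara.
Amara beats every other option head-to-head.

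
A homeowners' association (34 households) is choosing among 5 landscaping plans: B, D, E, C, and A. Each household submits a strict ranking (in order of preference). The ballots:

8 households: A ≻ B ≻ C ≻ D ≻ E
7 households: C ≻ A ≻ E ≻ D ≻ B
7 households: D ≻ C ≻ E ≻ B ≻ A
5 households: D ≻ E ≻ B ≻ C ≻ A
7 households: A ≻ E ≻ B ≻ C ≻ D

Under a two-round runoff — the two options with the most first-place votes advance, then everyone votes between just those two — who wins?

A

Round 1 first-place votes: B 0, D 12, E 0, C 7, A 15.
A and D advance.
Runoff: A is preferred to D by 22 voters; D by 12.
A wins the runoff.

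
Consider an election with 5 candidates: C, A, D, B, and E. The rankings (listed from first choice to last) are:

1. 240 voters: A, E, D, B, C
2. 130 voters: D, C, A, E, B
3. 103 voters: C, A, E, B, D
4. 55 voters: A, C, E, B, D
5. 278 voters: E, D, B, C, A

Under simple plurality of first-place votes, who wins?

A

First-place votes: C 103, A 295, D 130, B 0, E 278.
A has the most first-place votes.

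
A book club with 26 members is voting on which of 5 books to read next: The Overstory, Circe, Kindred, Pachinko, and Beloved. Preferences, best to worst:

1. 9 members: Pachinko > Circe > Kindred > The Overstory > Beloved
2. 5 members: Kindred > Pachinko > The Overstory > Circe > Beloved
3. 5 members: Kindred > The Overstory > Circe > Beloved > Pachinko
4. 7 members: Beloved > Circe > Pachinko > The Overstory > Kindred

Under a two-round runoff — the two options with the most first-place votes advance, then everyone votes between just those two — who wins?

Round 1 first-place votes: The Overstory 0, Circe 0, Kindred 10, Pachinko 9, Beloved 7.
Kindred and Pachinko advance.
Runoff: Kindred is preferred to Pachinko by 10 voters; Pachinko by 16.
Pachinko wins the runoff.

Pachinko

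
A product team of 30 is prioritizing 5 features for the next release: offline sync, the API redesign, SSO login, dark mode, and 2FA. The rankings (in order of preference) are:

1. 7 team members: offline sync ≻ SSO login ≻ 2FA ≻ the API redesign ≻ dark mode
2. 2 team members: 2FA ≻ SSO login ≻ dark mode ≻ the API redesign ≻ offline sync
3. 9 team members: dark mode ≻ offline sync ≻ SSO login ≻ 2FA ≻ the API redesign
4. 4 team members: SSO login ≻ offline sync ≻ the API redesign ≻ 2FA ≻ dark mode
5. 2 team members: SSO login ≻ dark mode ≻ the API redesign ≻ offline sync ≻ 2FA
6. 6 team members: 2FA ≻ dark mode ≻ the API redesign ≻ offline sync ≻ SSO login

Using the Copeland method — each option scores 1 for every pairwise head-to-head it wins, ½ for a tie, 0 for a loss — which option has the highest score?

offline sync

offline sync: beats the API redesign, SSO login, and 2FA; loses to dark mode → score 3.
the API redesign: loses to offline sync, SSO login, dark mode, and 2FA → score 0.
SSO login: beats the API redesign and 2FA; ties dark mode; loses to offline sync → score 2.5.
dark mode: beats offline sync and the API redesign; ties SSO login; loses to 2FA → score 2.5.
2FA: beats the API redesign and dark mode; loses to offline sync and SSO login → score 2.
offline sync has the best pairwise record.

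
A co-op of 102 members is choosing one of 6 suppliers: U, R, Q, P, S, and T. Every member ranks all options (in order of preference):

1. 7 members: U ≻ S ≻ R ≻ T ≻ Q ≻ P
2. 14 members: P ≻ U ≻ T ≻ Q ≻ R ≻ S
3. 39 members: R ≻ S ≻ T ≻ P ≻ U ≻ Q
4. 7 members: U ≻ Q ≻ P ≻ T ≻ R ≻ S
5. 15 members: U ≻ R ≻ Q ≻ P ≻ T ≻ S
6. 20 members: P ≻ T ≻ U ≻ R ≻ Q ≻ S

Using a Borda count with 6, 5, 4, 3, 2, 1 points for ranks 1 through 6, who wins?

R

U: 7·6 + 14·5 + 39·2 + 7·6 + 15·6 + 20·4 = 402
R: 7·4 + 14·2 + 39·6 + 7·2 + 15·5 + 20·3 = 439
Q: 7·2 + 14·3 + 39·1 + 7·5 + 15·4 + 20·2 = 230
P: 7·1 + 14·6 + 39·3 + 7·4 + 15·3 + 20·6 = 401
S: 7·5 + 14·1 + 39·5 + 7·1 + 15·1 + 20·1 = 286
T: 7·3 + 14·4 + 39·4 + 7·3 + 15·2 + 20·5 = 384
R has the highest Borda score (439).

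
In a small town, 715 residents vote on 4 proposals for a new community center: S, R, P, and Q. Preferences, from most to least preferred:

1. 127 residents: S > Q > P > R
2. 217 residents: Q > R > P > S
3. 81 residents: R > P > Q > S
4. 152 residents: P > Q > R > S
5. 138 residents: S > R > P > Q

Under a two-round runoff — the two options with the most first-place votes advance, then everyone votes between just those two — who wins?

Round 1 first-place votes: S 265, R 81, P 152, Q 217.
S and Q advance.
Runoff: S is preferred to Q by 265 voters; Q by 450.
Q wins the runoff.

Q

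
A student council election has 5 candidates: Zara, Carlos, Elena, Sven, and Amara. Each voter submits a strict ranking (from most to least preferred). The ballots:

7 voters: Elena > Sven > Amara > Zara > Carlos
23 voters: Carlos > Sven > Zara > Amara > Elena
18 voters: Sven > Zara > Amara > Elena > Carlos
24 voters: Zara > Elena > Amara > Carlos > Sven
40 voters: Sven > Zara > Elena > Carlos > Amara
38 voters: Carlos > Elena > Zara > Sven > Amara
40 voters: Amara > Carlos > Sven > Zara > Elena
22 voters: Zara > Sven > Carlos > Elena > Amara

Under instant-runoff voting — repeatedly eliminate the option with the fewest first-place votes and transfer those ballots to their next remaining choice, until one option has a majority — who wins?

Round 1: Zara 46, Carlos 61, Elena 7, Sven 58, Amara 40. Eliminate Elena.
Round 2: Zara 46, Carlos 61, Sven 65, Amara 40. Eliminate Amara.
Round 3: Zara 46, Carlos 101, Sven 65. Eliminate Zara.
Round 4: Carlos 125, Sven 87. Carlos has a majority.

Carlos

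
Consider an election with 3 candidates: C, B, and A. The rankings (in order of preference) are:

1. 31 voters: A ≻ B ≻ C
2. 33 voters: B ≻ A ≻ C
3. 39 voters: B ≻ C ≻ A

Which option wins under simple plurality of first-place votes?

B

First-place votes: C 0, B 72, A 31.
B has the most first-place votes.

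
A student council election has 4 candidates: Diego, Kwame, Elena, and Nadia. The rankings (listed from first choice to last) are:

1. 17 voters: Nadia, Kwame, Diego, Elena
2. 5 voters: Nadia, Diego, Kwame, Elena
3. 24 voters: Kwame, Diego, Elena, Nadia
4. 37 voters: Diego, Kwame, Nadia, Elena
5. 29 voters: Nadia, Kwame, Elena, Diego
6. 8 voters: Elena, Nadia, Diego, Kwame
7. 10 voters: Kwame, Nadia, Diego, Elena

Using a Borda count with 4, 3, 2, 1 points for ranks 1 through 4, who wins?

Diego: 17·2 + 5·3 + 24·3 + 37·4 + 29·1 + 8·2 + 10·2 = 334
Kwame: 17·3 + 5·2 + 24·4 + 37·3 + 29·3 + 8·1 + 10·4 = 403
Elena: 17·1 + 5·1 + 24·2 + 37·1 + 29·2 + 8·4 + 10·1 = 207
Nadia: 17·4 + 5·4 + 24·1 + 37·2 + 29·4 + 8·3 + 10·3 = 356
Kwame has the highest Borda score (403).

Kwame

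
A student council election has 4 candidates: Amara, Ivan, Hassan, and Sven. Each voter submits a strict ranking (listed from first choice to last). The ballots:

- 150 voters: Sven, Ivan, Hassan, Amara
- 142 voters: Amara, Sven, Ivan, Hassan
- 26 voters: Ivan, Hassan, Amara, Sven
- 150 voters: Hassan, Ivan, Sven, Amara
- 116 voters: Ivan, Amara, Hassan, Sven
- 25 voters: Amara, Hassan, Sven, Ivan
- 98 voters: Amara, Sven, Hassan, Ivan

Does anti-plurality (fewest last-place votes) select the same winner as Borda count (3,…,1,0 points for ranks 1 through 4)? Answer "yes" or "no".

Anti-plurality — last-place votes: Amara 300, Ivan 123, Hassan 142, Sven 142. Winner: Ivan.
Borda — scores: Amara 1053, Ivan 1168, Hassan 916, Sven 1105. Winner: Ivan.
The two methods agree.

yes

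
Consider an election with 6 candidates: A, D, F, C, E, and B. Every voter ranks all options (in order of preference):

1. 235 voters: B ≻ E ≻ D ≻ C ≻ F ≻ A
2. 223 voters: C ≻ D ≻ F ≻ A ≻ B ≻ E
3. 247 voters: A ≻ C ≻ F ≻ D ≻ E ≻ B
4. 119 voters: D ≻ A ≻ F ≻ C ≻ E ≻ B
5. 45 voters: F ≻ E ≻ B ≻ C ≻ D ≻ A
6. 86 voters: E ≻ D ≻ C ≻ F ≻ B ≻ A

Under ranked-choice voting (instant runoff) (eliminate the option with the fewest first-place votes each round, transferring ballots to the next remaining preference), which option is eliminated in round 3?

Round 1: A 247, D 119, F 45, C 223, E 86, B 235. Eliminate F.
Round 2: A 247, D 119, C 223, E 131, B 235. Eliminate D.
Round 3: A 366, C 223, E 131, B 235. Eliminate E.

E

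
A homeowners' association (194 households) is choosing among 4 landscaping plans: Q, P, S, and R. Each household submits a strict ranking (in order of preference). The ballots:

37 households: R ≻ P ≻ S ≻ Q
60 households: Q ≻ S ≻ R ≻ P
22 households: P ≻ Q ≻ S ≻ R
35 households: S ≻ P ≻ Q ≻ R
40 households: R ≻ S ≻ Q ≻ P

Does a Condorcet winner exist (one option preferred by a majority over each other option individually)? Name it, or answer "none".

S vs Q: 112–82 for S.
S vs P: 135–59 for S.
S vs R: 117–77 for S.
S beats every other option head-to-head.

S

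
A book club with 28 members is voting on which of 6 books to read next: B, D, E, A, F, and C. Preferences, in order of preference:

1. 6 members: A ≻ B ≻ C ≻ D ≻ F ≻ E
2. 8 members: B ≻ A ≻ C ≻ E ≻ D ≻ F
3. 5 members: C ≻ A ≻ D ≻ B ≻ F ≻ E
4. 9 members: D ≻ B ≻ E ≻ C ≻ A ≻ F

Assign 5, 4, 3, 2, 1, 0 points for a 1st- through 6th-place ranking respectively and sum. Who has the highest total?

B: 6·4 + 8·5 + 5·2 + 9·4 = 110
D: 6·2 + 8·1 + 5·3 + 9·5 = 80
E: 6·0 + 8·2 + 5·0 + 9·3 = 43
A: 6·5 + 8·4 + 5·4 + 9·1 = 91
F: 6·1 + 8·0 + 5·1 + 9·0 = 11
C: 6·3 + 8·3 + 5·5 + 9·2 = 85
B has the highest Borda score (110).

B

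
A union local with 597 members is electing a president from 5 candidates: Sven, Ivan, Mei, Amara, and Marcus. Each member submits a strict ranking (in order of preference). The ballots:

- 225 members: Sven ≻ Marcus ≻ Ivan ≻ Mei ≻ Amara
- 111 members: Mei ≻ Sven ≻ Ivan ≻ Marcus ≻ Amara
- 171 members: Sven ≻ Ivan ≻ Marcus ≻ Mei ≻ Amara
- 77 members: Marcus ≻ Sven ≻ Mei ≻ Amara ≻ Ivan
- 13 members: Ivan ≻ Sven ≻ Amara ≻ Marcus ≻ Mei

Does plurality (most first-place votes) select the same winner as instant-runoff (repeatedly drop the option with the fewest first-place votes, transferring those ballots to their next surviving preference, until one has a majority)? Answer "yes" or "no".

yes

Plurality — first-place votes: Sven 396, Ivan 13, Mei 111, Amara 0, Marcus 77. Winner: Sven.
Instant-runoff — R1 Sven 396, Ivan 13, Mei 111, Amara 0, Marcus 77 (Sven winner). Winner: Sven.
The two methods agree.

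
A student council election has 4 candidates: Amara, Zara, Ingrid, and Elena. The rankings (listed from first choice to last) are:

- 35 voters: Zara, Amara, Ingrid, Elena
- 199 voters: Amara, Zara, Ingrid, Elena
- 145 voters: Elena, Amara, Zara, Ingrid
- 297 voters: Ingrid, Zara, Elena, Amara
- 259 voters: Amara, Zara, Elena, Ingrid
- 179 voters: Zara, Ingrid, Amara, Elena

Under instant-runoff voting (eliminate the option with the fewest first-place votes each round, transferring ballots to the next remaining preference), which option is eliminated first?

Elena

Round 1: Amara 458, Zara 214, Ingrid 297, Elena 145. Eliminate Elena.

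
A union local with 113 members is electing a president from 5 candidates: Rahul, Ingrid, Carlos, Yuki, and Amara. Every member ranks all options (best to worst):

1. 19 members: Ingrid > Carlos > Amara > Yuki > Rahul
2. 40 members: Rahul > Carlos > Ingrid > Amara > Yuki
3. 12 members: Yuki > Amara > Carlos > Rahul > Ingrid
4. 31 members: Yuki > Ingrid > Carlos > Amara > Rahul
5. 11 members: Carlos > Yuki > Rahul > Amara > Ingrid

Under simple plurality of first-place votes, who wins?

First-place votes: Rahul 40, Ingrid 19, Carlos 11, Yuki 43, Amara 0.
Yuki has the most first-place votes.

Yuki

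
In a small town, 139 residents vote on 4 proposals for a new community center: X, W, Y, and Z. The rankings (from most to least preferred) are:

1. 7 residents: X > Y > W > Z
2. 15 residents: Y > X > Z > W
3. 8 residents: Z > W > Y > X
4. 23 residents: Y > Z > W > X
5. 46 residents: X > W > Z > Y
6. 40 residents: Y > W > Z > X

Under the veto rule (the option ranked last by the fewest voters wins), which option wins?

Z

Last-place votes: X 71, W 15, Y 46, Z 7.
Z is ranked last by the fewest voters, so Z wins.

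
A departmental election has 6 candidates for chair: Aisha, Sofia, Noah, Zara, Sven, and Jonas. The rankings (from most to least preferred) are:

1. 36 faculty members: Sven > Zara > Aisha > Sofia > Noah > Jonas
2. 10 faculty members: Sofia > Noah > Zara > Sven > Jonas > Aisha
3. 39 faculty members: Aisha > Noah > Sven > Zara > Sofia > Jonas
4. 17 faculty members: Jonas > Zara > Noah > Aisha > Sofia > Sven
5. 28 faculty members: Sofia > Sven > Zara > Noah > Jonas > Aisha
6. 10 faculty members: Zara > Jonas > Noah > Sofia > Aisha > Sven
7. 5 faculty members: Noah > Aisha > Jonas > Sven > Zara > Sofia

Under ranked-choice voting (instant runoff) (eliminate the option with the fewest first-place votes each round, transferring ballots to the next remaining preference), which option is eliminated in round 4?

Round 1: Aisha 39, Sofia 38, Noah 5, Zara 10, Sven 36, Jonas 17. Eliminate Noah.
Round 2: Aisha 44, Sofia 38, Zara 10, Sven 36, Jonas 17. Eliminate Zara.
Round 3: Aisha 44, Sofia 38, Sven 36, Jonas 27. Eliminate Jonas.
Round 4: Aisha 61, Sofia 48, Sven 36. Eliminate Sven.

Sven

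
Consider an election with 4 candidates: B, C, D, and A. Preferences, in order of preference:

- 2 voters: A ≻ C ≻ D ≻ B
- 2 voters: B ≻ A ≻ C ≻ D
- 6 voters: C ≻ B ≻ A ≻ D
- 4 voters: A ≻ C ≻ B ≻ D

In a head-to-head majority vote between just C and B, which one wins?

Voters preferring C to B: 12; preferring B to C: 2.
C wins the head-to-head.

C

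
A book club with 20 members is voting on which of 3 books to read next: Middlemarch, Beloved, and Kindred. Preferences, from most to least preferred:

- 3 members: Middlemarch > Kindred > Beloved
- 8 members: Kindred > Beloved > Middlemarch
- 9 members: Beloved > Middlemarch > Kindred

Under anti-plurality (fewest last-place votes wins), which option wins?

Last-place votes: Middlemarch 8, Beloved 3, Kindred 9.
Beloved is ranked last by the fewest voters, so Beloved wins.

Beloved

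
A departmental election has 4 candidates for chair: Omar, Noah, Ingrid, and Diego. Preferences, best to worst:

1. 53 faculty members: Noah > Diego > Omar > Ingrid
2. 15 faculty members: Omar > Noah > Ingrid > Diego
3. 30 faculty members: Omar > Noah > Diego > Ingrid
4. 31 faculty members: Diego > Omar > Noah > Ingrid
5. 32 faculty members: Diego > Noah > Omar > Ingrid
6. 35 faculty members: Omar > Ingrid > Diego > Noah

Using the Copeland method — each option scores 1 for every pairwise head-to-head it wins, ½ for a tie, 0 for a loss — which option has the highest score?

Omar: beats Noah and Ingrid; loses to Diego → score 2.
Noah: beats Ingrid; ties Diego; loses to Omar → score 1.5.
Ingrid: loses to Omar, Noah, and Diego → score 0.
Diego: beats Omar and Ingrid; ties Noah → score 2.5.
Diego has the best pairwise record.

Diego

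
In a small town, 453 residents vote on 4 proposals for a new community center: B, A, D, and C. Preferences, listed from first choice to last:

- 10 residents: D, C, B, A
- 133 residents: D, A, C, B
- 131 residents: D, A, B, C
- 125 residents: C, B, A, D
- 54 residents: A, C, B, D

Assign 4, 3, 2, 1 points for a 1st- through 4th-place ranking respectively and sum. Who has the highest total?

B: 10·2 + 133·1 + 131·2 + 125·3 + 54·2 = 898
A: 10·1 + 133·3 + 131·3 + 125·2 + 54·4 = 1268
D: 10·4 + 133·4 + 131·4 + 125·1 + 54·1 = 1275
C: 10·3 + 133·2 + 131·1 + 125·4 + 54·3 = 1089
D has the highest Borda score (1275).

D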